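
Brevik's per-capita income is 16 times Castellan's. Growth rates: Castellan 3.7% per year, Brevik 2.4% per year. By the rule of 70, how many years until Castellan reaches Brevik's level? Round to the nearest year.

roughly 215 years

The growth-rate gap is 3.7% − 2.4% = 1.3 percentage points.
So the ratio between them halves every 70/1.3 ≈ 53.85 years.
A 16 times gap closes after 4 halvings: 4 × 53.85 ≈ 215 years.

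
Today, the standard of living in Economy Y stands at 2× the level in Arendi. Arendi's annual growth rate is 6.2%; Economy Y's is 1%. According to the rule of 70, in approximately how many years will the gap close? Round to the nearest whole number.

approximately 13 years

What matters is the difference: 5.2 pp.
Rule of 70 on the gap: the ratio halves every 70/5.2 ≈ 13.46 years.
A 2× gap closes after 1 halving: 1 × 13.46 ≈ 13 years.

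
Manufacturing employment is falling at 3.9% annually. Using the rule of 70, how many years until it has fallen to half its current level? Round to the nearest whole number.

18 years

Halving time ≈ 70 / 3.9 = 17.95 → 18 years.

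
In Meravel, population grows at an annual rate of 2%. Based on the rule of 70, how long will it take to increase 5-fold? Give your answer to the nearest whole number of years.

about 81 years

Doubling time ≈ 70/2 = 35.00 years.
Reaching 5× takes log₂(5) ≈ 2.32 doublings.
2.32 × 35.00 ≈ 81 years.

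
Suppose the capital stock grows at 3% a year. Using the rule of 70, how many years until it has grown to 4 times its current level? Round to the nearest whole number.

At 3% it doubles every 70/3 ≈ 23.33 years.
4× is 2 doublings, so 2 × 23.33 ≈ 47 years.

47 years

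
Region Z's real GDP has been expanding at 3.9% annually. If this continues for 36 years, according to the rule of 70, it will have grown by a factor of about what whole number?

70/3.9 ≈ 17.95 years per doubling.
36 years fits 2 doublings: 2^2 = 4.

≈ 4 times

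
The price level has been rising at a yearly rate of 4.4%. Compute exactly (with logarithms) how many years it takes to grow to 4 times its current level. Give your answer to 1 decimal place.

32.2 years

t = ln(4) / ln(1 + 0.044) = 1.3863 / 0.043059 ≈ 32.20.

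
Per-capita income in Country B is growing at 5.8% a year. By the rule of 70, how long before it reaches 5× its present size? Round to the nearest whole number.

One doubling takes 70/5.8 = 12.07 years.
Reaching 5× takes log₂(5) ≈ 2.32 doublings.
2.32 × 12.07 ≈ 28 years.

about 28 years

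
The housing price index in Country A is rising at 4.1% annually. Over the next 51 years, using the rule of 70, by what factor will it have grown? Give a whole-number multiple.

8 times

70/4.1 ≈ 17.07 years per doubling.
51 years fits 3 doublings: 2^3 = 8.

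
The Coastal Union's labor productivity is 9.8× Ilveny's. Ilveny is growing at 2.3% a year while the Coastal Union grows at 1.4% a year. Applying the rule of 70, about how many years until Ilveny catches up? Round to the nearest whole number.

What matters is the difference: 0.9 pp.
Rule of 70 on the gap: the ratio halves every 70/0.9 ≈ 77.78 years.
A 9.8× gap takes log₂(9.8) ≈ 3.29 halvings to close: 3.29 × 77.78 ≈ 256 years.

≈ 256 years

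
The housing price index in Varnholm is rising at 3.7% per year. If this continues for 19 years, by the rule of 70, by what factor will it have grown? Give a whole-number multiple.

2 times

70/3.7 ≈ 18.92 years per doubling.
19 years fits 1 doubling: 2^1 = 2.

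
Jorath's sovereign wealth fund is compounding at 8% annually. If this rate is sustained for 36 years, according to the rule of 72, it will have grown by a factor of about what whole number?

approximately 16 times

Doubling time ≈ 72/8 = 9.00 years.
36/9.00 ≈ 4 doublings, so about 2^4 = 16×.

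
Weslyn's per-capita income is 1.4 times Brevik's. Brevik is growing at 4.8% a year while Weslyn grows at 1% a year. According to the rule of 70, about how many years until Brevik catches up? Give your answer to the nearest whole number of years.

What matters is the difference: 3.8 pp.
Rule of 70 on the gap: the ratio halves every 70/3.8 ≈ 18.42 years.
A 1.4 times gap takes log₂(1.4) ≈ 0.49 halvings to close: 0.49 × 18.42 ≈ 9 years.

9 years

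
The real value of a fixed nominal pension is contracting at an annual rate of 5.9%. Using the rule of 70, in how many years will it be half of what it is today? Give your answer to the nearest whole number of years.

approximately 12 years

The rule works in reverse for decay: 70/5.9 ≈ 11.86 years to halve.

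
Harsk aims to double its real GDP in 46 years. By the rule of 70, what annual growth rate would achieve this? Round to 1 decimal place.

70 / 46 ≈ 1.52, so about 1.5% a year.

about 1.5% a year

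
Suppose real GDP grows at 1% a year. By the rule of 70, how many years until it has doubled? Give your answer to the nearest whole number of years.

At 1%, doubling takes about 70/1 = 70.00 years.

around 70 years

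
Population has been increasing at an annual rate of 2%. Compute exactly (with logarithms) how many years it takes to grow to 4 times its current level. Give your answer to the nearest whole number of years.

t = ln(4) / ln(1 + 0.02) = 1.3863 / 0.019803 ≈ 70.00.
≈ 70 years.

70 years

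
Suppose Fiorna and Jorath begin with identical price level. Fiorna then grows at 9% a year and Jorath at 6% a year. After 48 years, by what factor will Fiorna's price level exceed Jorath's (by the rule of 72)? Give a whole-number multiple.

Only the 3-point difference matters.
72/3 ≈ 24.00 years per doubling of the ratio; 48 years gives 2.00 doublings, so ≈ 4×.

roughly 4 times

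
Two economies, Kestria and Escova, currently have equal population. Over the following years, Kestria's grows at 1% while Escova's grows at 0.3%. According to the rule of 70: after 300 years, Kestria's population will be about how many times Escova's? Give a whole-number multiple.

approximately 8 times

Only the 0.7-point difference matters.
70/0.7 ≈ 100.00 years per doubling of the ratio; 300 years gives 3.00 doublings, so ≈ 8×.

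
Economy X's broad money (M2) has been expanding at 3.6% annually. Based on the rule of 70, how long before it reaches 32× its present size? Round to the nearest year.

around 97 years

One doubling takes 70/3.6 = 19.44 years.
32 = 2^5, so 5 doublings → 97 years.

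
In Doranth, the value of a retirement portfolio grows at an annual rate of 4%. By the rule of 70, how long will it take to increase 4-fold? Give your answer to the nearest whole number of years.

Doubling time ≈ 70/4 = 17.50 years.
4 = 2^2, so 2 doublings → 35 years.

35 years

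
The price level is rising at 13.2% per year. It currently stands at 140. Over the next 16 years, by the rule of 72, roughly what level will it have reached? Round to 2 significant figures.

Doubling time ≈ 72/13.2 = 5.45 years.
16 years is 16/5.45 ≈ 2.94 doublings, a factor of 2^2.94 ≈ 7.67.
140 × 7.67 ≈ 1100.

approximately 1100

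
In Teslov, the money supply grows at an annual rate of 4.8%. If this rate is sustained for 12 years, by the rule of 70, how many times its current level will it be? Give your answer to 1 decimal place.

Doubles every ≈ 14.58 years (70/4.8).
12 years is 0.82 doublings; 2^0.82 ≈ 1.8×.

around 1.8 times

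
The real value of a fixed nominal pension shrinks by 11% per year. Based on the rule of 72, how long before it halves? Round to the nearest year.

The rule works in reverse for decay: 72/11 ≈ 6.55 years to halve.

roughly 7 years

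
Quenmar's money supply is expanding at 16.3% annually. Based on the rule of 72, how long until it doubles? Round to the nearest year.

4 years

72/16.3 ≈ 4.42, so it doubles roughly every 4 years.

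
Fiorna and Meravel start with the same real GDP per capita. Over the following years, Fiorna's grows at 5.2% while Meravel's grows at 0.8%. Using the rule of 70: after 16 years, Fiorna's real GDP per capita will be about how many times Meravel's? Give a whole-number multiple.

≈ 2 times

Rate gap = 5.2% − 0.8% = 4.4 points.
The ratio doubles every 70/4.4 ≈ 15.91 years.
16/15.91 ≈ 1.01 doublings → ratio ≈ 2^1.01 ≈ 2.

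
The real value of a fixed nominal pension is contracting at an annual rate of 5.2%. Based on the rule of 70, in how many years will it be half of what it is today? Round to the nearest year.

Falling at 5.2%, it halves about every 70/5.2 = 13.46 years.

around 13 years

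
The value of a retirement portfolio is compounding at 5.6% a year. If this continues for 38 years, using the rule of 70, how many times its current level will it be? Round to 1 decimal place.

Doubling time ≈ 70/5.6 = 12.50 years.
38 years / 12.50 ≈ 3.04 doublings → factor 2^3.04 ≈ 8.2.

approximately 8.2 times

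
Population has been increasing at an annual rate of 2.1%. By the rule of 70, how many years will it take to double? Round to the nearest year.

about 33 years

Doubling time ≈ 70 / 2.1 = 33.33 years.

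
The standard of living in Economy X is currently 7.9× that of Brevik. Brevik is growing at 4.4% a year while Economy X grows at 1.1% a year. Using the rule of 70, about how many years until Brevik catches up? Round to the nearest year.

about 63 years

What matters is the difference: 3.3 pp.
Rule of 70 on the gap: the ratio halves every 70/3.3 ≈ 21.21 years.
A 7.9× gap takes log₂(7.9) ≈ 2.98 halvings to close: 2.98 × 21.21 ≈ 63 years.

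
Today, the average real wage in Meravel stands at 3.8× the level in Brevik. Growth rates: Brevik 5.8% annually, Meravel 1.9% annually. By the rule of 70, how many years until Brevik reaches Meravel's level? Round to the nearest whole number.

≈ 35 years

Brevik gains on Meravel at 5.8% − 1.9% = 3.9 points a year.
At that relative rate the gap halves every 70/3.9 ≈ 17.95 years.
A 3.8× gap takes log₂(3.8) ≈ 1.93 halvings to close: 1.93 × 17.95 ≈ 35 years.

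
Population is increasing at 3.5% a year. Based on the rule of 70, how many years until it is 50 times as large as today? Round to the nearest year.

≈ 113 years

Doubling time ≈ 70/3.5 = 20.00 years.
Reaching 50× takes log₂(50) ≈ 5.64 doublings.
5.64 × 20.00 ≈ 113 years.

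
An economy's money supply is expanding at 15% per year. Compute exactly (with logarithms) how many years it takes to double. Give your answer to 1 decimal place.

5.0 years

t = ln(2) / ln(1 + 0.15) = 0.6931 / 0.139762 ≈ 4.96.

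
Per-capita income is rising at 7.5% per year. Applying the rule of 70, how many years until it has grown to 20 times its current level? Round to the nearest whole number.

around 40 years

At 7.5% it doubles every 70/7.5 ≈ 9.33 years.
20× is log₂ 20 ≈ 4.32 doublings, so ≈ 4.32 × 9.33 = 40 years.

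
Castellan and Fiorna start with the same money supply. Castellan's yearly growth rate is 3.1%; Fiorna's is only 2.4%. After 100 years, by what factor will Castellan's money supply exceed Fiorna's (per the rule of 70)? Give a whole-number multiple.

around 2 times

Castellan pulls ahead at 0.7 pp per year, so the ratio doubles every 70/0.7 ≈ 100.00 years.
In 100 years that's 1.00 doublings: 2^1.00 ≈ 2.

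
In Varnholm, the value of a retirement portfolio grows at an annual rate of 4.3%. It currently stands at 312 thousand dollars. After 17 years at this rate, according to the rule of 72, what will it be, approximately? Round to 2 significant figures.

about 630 thousand dollars

It doubles every 72/4.3 ≈ 16.74 years, so 17 years is 1.02 doublings.
2^1.02 ≈ 2.03; 312 × 2.03 ≈ 630 thousand dollars.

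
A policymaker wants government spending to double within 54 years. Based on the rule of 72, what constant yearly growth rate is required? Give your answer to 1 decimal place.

approximately 1.3%

72 / 54 ≈ 1.33, so about 1.3% per year.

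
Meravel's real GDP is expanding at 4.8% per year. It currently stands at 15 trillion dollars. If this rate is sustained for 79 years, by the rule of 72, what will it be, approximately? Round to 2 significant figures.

approximately 580 trillion dollars

Doubling time ≈ 72/4.8 = 15.00 years.
79 years is 79/15.00 ≈ 5.27 doublings, a factor of 2^5.27 ≈ 38.59.
15 × 38.59 ≈ 580 trillion dollars.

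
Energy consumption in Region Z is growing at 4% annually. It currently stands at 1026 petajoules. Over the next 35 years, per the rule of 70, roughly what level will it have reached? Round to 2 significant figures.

Doubling time ≈ 70/4 = 17.50 years.
35 years is 35/17.50 ≈ 2.00 doublings, a factor of 2^2.00 ≈ 4.00.
1026 × 4.00 ≈ 4100 petajoules.

4100 petajoules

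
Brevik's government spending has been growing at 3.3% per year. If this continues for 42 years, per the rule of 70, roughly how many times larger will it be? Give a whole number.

roughly 4 times

Doubling time ≈ 70/3.3 = 21.21 years.
42/21.21 ≈ 2 doublings, so about 2^2 = 4×.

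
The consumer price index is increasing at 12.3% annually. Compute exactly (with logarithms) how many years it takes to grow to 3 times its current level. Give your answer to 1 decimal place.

t = ln(3) / ln(1 + 0.123) = 1.0986 / 0.116004 ≈ 9.47.

9.5 years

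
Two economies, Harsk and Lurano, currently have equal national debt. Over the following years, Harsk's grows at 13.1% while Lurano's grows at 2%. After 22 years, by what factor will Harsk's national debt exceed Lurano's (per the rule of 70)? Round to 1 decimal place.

Rate gap = 13.1% − 2% = 11.1 points.
The ratio doubles every 70/11.1 ≈ 6.31 years.
22/6.31 ≈ 3.49 doublings → ratio ≈ 2^3.49 ≈ 11.2.

roughly 11.2 times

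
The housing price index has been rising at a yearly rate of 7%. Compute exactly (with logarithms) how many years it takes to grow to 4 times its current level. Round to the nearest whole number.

t = ln(4) / ln(1 + 0.07) = 1.3863 / 0.067659 ≈ 20.49.
≈ 20 years.

20 years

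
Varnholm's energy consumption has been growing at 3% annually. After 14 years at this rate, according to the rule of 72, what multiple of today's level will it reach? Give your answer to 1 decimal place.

Doubles every ≈ 24.00 years (72/3).
14 years is 0.58 doublings; 2^0.58 ≈ 1.5×.

1.5 times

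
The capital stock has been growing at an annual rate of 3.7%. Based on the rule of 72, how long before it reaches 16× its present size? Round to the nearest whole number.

approximately 78 years

Doubling time ≈ 72/3.7 = 19.46 years.
16× is 4 doublings, so 4 × 19.46 ≈ 78 years.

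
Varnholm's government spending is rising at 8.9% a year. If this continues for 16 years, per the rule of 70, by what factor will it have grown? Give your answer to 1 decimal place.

Doubles every ≈ 7.87 years (70/8.9).
16 years is 2.03 doublings; 2^2.03 ≈ 4.1×.

about 4.1 times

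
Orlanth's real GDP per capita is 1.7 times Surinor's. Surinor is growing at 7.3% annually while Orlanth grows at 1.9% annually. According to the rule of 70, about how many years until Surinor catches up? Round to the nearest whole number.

about 10 years

Surinor gains on Orlanth at 7.3% − 1.9% = 5.4 points a year.
At that relative rate the gap halves every 70/5.4 ≈ 12.96 years.
A 1.7 times gap takes log₂(1.7) ≈ 0.77 halvings to close: 0.77 × 12.96 ≈ 10 years.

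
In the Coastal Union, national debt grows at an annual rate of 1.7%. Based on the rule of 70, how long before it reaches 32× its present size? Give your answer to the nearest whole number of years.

approximately 206 years

Doubling time ≈ 70/1.7 = 41.18 years.
Getting to 32× needs 5 doublings: 5 × 41.18 ≈ 206 years.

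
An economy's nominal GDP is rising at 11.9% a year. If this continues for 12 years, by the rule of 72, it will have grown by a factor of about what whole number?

Doubling time ≈ 72/11.9 = 6.05 years.
12/6.05 ≈ 2 doublings, so about 2^2 = 4×.

roughly 4 times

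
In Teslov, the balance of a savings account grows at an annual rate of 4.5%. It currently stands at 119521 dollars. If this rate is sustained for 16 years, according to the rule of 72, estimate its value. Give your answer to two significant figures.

It doubles every 72/4.5 ≈ 16.00 years, so 16 years is 1.00 doublings.
2^1.00 ≈ 2.00; 119521 × 2.00 ≈ 240000 dollars.

roughly 240000 dollars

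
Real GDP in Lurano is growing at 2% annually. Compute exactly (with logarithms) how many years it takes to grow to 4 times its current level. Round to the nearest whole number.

t = ln(4) / ln(1 + 0.02) = 1.3863 / 0.019803 ≈ 70.00.
≈ 70 years.

70 years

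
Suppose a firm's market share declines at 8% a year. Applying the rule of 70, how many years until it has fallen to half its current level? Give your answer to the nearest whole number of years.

The rule works in reverse for decay: 70/8 ≈ 8.75 years to halve.

roughly 9 years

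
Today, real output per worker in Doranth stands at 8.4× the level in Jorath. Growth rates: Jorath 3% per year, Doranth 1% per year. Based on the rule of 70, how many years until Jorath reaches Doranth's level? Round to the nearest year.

What matters is the difference: 2 pp.
Rule of 70 on the gap: the ratio halves every 70/2 ≈ 35.00 years.
An 8.4× gap takes log₂(8.4) ≈ 3.07 halvings to close: 3.07 × 35.00 ≈ 107 years.

≈ 107 years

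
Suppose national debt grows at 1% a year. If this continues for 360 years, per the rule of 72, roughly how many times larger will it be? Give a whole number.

about 32 times

Doubling time ≈ 72/1 = 72.00 years.
360/72.00 ≈ 5 doublings, so about 2^5 = 32×.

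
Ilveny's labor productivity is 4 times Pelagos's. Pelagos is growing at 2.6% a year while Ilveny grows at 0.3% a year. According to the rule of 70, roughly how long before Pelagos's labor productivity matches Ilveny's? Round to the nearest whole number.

The growth-rate gap is 2.6% − 0.3% = 2.3 percentage points.
So the ratio between them halves every 70/2.3 ≈ 30.43 years.
A 4 times gap closes after 2 halvings: 2 × 30.43 ≈ 61 years.

around 61 years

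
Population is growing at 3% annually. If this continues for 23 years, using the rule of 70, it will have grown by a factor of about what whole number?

Doubling time ≈ 70/3 = 23.33 years.
23/23.33 ≈ 1 doubling, so about 2^1 = 2×.

around 2 times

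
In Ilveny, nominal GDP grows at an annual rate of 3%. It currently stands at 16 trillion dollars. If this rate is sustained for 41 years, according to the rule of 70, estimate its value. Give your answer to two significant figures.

54 trillion dollars

It doubles every 70/3 ≈ 23.33 years, so 41 years is 1.76 doublings.
2^1.76 ≈ 3.39; 16 × 3.39 ≈ 54 trillion dollars.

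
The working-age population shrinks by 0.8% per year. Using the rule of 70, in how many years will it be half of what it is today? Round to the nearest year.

88 years

Falling at 0.8%, it halves about every 70/0.8 = 87.50 years.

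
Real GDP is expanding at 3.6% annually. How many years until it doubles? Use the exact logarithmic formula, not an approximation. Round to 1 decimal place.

19.6 years

t = ln(2) / ln(1 + 0.036) = 0.6931 / 0.035367 ≈ 19.60.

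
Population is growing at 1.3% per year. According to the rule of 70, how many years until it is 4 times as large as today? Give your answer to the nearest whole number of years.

One doubling takes 70/1.3 = 53.85 years.
Getting to 4× needs 2 doublings: 2 × 53.85 ≈ 108 years.

about 108 years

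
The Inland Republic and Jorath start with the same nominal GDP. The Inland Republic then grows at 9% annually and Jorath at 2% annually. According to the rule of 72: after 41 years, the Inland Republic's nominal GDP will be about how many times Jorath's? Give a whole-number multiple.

roughly 16 times

the Inland Republic pulls ahead at 7 pp per year, so the ratio doubles every 72/7 ≈ 10.29 years.
In 41 years that's 3.98 doublings: 2^3.98 ≈ 16.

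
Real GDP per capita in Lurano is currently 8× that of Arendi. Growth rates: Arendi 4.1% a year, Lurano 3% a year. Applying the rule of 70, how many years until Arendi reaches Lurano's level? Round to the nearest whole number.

roughly 191 years

The growth-rate gap is 4.1% − 3% = 1.1 percentage points.
So the ratio between them halves every 70/1.1 ≈ 63.64 years.
An 8× gap closes after 3 halvings: 3 × 63.64 ≈ 191 years.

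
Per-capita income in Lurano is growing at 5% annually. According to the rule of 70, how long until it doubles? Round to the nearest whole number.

70/5 ≈ 14.00, so it doubles roughly every 14 years.

around 14 years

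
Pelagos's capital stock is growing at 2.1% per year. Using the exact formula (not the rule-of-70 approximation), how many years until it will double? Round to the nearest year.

33 years

t = ln(2) / ln(1 + 0.021) = 0.6931 / 0.020783 ≈ 33.35.
≈ 33 years.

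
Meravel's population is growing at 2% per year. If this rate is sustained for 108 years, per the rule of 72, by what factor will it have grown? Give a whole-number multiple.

approximately 8 times

Doubling time ≈ 72/2 = 36.00 years.
108/36.00 ≈ 3 doublings, so about 2^3 = 8×.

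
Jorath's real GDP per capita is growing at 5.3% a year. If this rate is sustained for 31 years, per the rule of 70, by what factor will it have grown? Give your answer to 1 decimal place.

Doubles every ≈ 13.21 years (70/5.3).
31 years is 2.35 doublings; 2^2.35 ≈ 5.1×.

≈ 5.1 times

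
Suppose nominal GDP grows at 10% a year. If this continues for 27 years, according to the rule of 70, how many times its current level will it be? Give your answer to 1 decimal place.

roughly 14.5 times

Doubles every ≈ 7.00 years (70/10).
27 years is 3.86 doublings; 2^3.86 ≈ 14.5×.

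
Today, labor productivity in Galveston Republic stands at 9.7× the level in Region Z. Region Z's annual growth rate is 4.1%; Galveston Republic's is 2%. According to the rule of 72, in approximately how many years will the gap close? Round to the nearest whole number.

Region Z gains on Galveston Republic at 4.1% − 2% = 2.1 points a year.
At that relative rate the gap halves every 72/2.1 ≈ 34.29 years.
A 9.7× gap takes log₂(9.7) ≈ 3.28 halvings to close: 3.28 × 34.29 ≈ 112 years.

≈ 112 years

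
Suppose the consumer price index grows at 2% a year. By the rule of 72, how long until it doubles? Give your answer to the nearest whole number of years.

At 2%, doubling takes about 72/2 = 36.00 years.

roughly 36 years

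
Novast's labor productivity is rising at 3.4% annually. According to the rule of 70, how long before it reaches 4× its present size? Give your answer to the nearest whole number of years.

At 3.4% it doubles every 70/3.4 ≈ 20.59 years.
4× is 2 doublings, so 2 × 20.59 ≈ 41 years.

≈ 41 years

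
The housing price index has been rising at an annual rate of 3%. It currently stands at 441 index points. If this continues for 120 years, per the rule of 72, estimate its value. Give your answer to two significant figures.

It doubles every 72/3 ≈ 24.00 years, so 120 years is 5.00 doublings.
2^5.00 ≈ 32.00; 441 × 32.00 ≈ 14000 index points.

about 14000 index points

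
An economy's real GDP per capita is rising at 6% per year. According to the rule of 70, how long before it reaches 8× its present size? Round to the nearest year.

Doubling time ≈ 70/6 = 11.67 years.
Getting to 8× needs 3 doublings: 3 × 11.67 ≈ 35 years.

around 35 years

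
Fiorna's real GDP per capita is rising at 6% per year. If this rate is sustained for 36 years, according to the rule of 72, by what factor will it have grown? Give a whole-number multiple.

At 6% one doubling takes ≈ 12.00 years; 36 years is 3 of them, so ×8.

about 8 times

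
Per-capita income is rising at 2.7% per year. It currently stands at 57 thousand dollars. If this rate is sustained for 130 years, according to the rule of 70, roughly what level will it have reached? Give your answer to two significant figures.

around 1800 thousand dollars

It doubles every 70/2.7 ≈ 25.93 years, so 130 years is 5.01 doublings.
2^5.01 ≈ 32.22; 57 × 32.22 ≈ 1800 thousand dollars.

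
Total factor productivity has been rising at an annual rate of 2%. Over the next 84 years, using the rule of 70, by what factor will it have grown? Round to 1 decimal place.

Doubling time ≈ 70/2 = 35.00 years.
84 years / 35.00 ≈ 2.40 doublings → factor 2^2.40 ≈ 5.3.

approximately 5.3 times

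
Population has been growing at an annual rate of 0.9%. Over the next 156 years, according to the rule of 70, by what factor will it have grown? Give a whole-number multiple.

Doubling time ≈ 70/0.9 = 77.78 years.
156/77.78 ≈ 2 doublings, so about 2^2 = 4×.

around 4 times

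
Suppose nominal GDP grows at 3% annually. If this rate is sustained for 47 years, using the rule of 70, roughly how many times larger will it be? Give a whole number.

Doubling time ≈ 70/3 = 23.33 years.
47/23.33 ≈ 2 doublings, so about 2^2 = 4×.

around 4 times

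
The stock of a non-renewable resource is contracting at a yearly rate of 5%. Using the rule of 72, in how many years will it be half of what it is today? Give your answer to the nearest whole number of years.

Falling at 5%, it halves about every 72/5 = 14.40 years.

approximately 14 years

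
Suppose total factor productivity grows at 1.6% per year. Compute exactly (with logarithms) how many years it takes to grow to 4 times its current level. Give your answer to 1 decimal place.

t = ln(4) / ln(1 + 0.016) = 1.3863 / 0.015873 ≈ 87.34.

87.3 years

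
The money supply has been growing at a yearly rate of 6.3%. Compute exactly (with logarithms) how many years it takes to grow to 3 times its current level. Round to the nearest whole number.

t = ln(3) / ln(1 + 0.063) = 1.0986 / 0.061095 ≈ 17.98.
≈ 18 years.

18 years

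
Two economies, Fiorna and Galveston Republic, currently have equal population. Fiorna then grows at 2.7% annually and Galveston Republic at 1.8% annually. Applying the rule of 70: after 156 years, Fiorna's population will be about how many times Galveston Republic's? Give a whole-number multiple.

around 4 times

Rate gap = 2.7% − 1.8% = 0.9 points.
The ratio doubles every 70/0.9 ≈ 77.78 years.
156/77.78 ≈ 2.01 doublings → ratio ≈ 2^2.01 ≈ 4.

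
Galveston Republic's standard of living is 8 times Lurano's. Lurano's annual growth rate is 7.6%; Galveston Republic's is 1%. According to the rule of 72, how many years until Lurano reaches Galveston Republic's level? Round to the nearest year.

The growth-rate gap is 7.6% − 1% = 6.6 percentage points.
So the ratio between them halves every 72/6.6 ≈ 10.91 years.
An 8 times gap closes after 3 halvings: 3 × 10.91 ≈ 33 years.

≈ 33 years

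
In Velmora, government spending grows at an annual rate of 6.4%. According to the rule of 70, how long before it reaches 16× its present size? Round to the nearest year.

approximately 44 years

One doubling takes 70/6.4 = 10.94 years.
16 = 2^4, so 4 doublings → 44 years.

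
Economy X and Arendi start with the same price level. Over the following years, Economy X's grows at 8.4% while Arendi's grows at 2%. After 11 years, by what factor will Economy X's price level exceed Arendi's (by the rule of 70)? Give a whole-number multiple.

roughly 2 times

Rate gap = 8.4% − 2% = 6.4 points.
The ratio doubles every 70/6.4 ≈ 10.94 years.
11/10.94 ≈ 1.01 doublings → ratio ≈ 2^1.01 ≈ 2.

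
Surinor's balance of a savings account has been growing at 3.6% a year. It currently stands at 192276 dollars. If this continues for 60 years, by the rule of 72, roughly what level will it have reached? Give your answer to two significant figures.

about 1500000 dollars

It doubles every 72/3.6 ≈ 20.00 years, so 60 years is 3.00 doublings.
2^3.00 ≈ 8.00; 192276 × 8.00 ≈ 1500000 dollars.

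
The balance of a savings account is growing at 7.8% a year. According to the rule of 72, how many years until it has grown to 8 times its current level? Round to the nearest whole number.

28 years

At 7.8% it doubles every 72/7.8 ≈ 9.23 years.
Getting to 8× needs 3 doublings: 3 × 9.23 ≈ 28 years.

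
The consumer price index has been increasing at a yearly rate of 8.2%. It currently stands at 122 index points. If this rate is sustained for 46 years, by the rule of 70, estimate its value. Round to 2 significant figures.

5100 index points

It doubles every 70/8.2 ≈ 8.54 years, so 46 years is 5.39 doublings.
2^5.39 ≈ 41.93; 122 × 41.93 ≈ 5100 index points.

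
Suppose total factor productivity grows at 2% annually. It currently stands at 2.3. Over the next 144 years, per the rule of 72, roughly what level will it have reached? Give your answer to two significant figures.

37

Doubling time ≈ 72/2 = 36.00 years.
144 years is 144/36.00 ≈ 4.00 doublings, a factor of 2^4.00 ≈ 16.00.
2.3 × 16.00 ≈ 37.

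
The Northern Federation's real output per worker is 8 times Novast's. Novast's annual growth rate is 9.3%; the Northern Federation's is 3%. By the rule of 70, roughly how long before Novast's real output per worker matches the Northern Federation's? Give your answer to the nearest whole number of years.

Novast gains on the Northern Federation at 9.3% − 3% = 6.3 points a year.
At that relative rate the gap halves every 70/6.3 ≈ 11.11 years.
An 8 times gap closes after 3 halvings: 3 × 11.11 ≈ 33 years.

33 years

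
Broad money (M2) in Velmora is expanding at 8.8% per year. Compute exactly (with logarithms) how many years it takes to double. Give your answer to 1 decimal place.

t = ln(2) / ln(1 + 0.088) = 0.6931 / 0.084341 ≈ 8.22.

8.2 years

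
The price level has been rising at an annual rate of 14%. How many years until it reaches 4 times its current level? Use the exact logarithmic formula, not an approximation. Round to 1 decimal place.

t = ln(4) / ln(1 + 0.14) = 1.3863 / 0.131028 ≈ 10.58.

10.6 years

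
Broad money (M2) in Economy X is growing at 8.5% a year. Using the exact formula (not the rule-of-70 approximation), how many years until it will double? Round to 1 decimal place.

t = ln(2) / ln(1 + 0.085) = 0.6931 / 0.081580 ≈ 8.50.

8.5 years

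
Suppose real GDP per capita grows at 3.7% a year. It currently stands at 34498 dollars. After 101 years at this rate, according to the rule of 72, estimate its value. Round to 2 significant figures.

around 1300000 dollars

Doubling time ≈ 72/3.7 = 19.46 years.
101 years is 101/19.46 ≈ 5.19 doublings, a factor of 2^5.19 ≈ 36.50.
34498 × 36.50 ≈ 1300000 dollars.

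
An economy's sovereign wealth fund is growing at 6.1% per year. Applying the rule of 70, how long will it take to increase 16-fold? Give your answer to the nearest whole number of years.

about 46 years

One doubling takes 70/6.1 = 11.48 years.
16× is 4 doublings, so 4 × 11.48 ≈ 46 years.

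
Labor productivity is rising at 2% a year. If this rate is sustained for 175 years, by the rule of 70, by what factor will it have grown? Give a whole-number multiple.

about 32 times

70/2 ≈ 35.00 years per doubling.
175 years fits 5 doublings: 2^5 = 32.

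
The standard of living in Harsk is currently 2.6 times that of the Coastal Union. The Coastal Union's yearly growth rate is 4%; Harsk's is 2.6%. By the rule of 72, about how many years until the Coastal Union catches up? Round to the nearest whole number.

around 71 years

The growth-rate gap is 4% − 2.6% = 1.4 percentage points.
So the ratio between them halves every 72/1.4 ≈ 51.43 years.
A 2.6 times gap takes log₂(2.6) ≈ 1.38 halvings to close: 1.38 × 51.43 ≈ 71 years.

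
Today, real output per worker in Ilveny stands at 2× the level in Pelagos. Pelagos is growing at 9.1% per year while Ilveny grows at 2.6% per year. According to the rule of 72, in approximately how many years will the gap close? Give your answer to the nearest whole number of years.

≈ 11 years

Pelagos gains on Ilveny at 9.1% − 2.6% = 6.5 points a year.
At that relative rate the gap halves every 72/6.5 ≈ 11.08 years.
A 2× gap closes after 1 halving: 1 × 11.08 ≈ 11 years.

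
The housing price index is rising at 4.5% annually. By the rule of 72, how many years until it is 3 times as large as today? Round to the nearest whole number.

At 4.5% it doubles every 72/4.5 ≈ 16.00 years.
Reaching 3× takes log₂(3) ≈ 1.58 doublings.
1.58 × 16.00 ≈ 25 years.

≈ 25 years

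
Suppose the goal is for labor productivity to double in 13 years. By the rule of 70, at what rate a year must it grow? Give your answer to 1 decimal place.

roughly 5.4%

70 / 13 ≈ 5.38, so about 5.4% a year.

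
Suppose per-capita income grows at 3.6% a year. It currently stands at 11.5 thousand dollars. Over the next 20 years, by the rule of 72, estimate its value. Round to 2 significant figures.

≈ 23 thousand dollars

Doubling time ≈ 72/3.6 = 20.00 years.
20 years is 20/20.00 ≈ 1.00 doublings, a factor of 2^1.00 ≈ 2.00.
11.5 × 2.00 ≈ 23 thousand dollars.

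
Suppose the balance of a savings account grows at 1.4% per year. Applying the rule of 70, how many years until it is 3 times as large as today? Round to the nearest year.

about 79 years

Doubling time ≈ 70/1.4 = 50.00 years.
Reaching 3× takes log₂(3) ≈ 1.58 doublings.
1.58 × 50.00 ≈ 79 years.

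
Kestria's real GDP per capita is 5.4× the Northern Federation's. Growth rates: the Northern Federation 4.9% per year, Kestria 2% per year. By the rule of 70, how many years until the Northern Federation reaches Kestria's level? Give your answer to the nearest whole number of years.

around 59 years

The growth-rate gap is 4.9% − 2% = 2.9 percentage points.
So the ratio between them halves every 70/2.9 ≈ 24.14 years.
A 5.4× gap takes log₂(5.4) ≈ 2.43 halvings to close: 2.43 × 24.14 ≈ 59 years.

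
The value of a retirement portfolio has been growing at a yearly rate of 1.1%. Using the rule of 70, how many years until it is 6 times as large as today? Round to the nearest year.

At 1.1% it doubles every 70/1.1 ≈ 63.64 years.
Reaching 6× takes log₂(6) ≈ 2.58 doublings.
2.58 × 63.64 ≈ 164 years.

around 164 years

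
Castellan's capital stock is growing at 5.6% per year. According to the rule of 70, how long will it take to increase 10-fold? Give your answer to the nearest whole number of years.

42 years

Doubling time ≈ 70/5.6 = 12.50 years.
10× is log₂ 10 ≈ 3.32 doublings, so ≈ 3.32 × 12.50 = 42 years.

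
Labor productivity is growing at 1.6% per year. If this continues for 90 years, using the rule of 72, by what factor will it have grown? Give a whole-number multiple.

approximately 4 times

At 1.6% one doubling takes ≈ 45.00 years; 90 years is 2 of them, so ×4.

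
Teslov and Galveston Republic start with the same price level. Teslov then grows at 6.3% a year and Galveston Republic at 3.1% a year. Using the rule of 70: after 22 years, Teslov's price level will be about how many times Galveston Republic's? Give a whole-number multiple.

Rate gap = 6.3% − 3.1% = 3.2 points.
The ratio doubles every 70/3.2 ≈ 21.88 years.
22/21.88 ≈ 1.01 doublings → ratio ≈ 2^1.01 ≈ 2.

roughly 2 times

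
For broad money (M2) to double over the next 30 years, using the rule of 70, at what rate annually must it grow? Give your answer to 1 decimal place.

approximately 2.3%

70 / 30 ≈ 2.33, so about 2.3% annually.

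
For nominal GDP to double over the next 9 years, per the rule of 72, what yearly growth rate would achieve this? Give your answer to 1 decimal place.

72 / 9 ≈ 8.00, so about 8.0% per year.

approximately 8.0% per year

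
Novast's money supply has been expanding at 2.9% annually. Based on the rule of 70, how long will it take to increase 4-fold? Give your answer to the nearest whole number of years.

At 2.9% it doubles every 70/2.9 ≈ 24.14 years.
4 = 2^2, so 2 doublings → 48 years.

48 years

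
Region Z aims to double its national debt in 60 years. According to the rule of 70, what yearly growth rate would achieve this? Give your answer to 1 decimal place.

70 / 60 ≈ 1.17, so about 1.2% per year.

roughly 1.2%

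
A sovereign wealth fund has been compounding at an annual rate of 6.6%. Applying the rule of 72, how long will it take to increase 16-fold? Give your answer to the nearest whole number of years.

approximately 44 years

Doubling time ≈ 72/6.6 = 10.91 years.
Getting to 16× needs 4 doublings: 4 × 10.91 ≈ 44 years.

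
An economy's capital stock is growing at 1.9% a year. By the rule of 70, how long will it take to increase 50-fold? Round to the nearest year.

roughly 208 years

At 1.9% it doubles every 70/1.9 ≈ 36.84 years.
50× is log₂ 50 ≈ 5.64 doublings, so ≈ 5.64 × 36.84 = 208 years.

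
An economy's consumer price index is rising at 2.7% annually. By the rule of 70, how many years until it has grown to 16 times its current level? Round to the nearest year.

One doubling takes 70/2.7 = 25.93 years.
Getting to 16× needs 4 doublings: 4 × 25.93 ≈ 104 years.

approximately 104 years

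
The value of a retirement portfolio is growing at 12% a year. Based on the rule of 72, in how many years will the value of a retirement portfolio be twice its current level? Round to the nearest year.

6 years

72/12 ≈ 6.00, so it doubles roughly every 6 years.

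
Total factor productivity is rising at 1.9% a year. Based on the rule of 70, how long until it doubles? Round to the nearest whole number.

37 years

At 1.9%, doubling takes about 70/1.9 = 36.84 years.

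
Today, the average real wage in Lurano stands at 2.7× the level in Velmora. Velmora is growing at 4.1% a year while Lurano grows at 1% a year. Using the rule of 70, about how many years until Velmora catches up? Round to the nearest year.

What matters is the difference: 3.1 pp.
Rule of 70 on the gap: the ratio halves every 70/3.1 ≈ 22.58 years.
A 2.7× gap takes log₂(2.7) ≈ 1.43 halvings to close: 1.43 × 22.58 ≈ 32 years.

approximately 32 years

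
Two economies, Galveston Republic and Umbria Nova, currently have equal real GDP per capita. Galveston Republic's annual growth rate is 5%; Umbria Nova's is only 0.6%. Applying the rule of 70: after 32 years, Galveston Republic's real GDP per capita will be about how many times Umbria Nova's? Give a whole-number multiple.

around 4 times

Galveston Republic pulls ahead at 4.4 pp per year, so the ratio doubles every 70/4.4 ≈ 15.91 years.
In 32 years that's 2.01 doublings: 2^2.01 ≈ 4.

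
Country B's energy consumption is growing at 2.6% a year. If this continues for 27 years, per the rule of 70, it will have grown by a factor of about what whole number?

70/2.6 ≈ 26.92 years per doubling.
27 years fits 1 doubling: 2^1 = 2.

roughly 2 times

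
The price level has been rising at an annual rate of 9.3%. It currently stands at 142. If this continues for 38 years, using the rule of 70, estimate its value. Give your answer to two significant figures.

about 4700

Doubling time ≈ 70/9.3 = 7.53 years.
38 years is 38/7.53 ≈ 5.05 doublings, a factor of 2^5.05 ≈ 33.13.
142 × 33.13 ≈ 4700.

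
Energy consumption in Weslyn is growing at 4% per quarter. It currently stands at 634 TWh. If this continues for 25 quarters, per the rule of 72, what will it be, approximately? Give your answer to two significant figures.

Doubling time ≈ 72/4 = 18.00 quarters.
25 quarters is 25/18.00 ≈ 1.39 doublings, a factor of 2^1.39 ≈ 2.62.
634 × 2.62 ≈ 1700 TWh.

≈ 1700 TWh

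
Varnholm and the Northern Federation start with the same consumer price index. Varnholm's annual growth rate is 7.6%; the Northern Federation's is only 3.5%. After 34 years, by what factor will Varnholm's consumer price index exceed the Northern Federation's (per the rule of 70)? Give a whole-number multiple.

Varnholm pulls ahead at 4.1 pp per year, so the ratio doubles every 70/4.1 ≈ 17.07 years.
In 34 years that's 1.99 doublings: 2^1.99 ≈ 4.

≈ 4 times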